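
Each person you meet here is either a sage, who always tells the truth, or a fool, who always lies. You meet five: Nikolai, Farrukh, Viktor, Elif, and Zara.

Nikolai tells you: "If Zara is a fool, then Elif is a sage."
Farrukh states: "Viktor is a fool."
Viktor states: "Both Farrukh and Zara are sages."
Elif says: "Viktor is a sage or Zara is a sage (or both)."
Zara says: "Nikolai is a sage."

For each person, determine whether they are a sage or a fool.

Consider Nikolai. Suppose Nikolai is a sage.
Then no assignment of the remaining roles makes every statement match its speaker's type — contradiction.
So Nikolai is a fool.
With that fixed, Zara's statement is false, so Zara is a fool.
With that fixed, Viktor's statement is false, so Viktor is a fool.
With that fixed, Elif's statement is false, so Elif is a fool.
With that fixed, Farrukh's statement is true, so Farrukh is a sage.

Nikolai: fool, Farrukh: sage, Viktor: fool, Elif: fool, Zara: fool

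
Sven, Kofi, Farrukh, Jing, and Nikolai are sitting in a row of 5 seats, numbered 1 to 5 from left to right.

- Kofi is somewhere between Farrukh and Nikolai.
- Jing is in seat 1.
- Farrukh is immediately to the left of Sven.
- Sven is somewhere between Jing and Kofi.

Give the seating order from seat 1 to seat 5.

Jing, Farrukh, Sven, Kofi, Nikolai

From clue 1: Kofi is in {2,3,4}.
From clues 1–2: Jing → seat 1.
From clues 1–3: Sven is in {3,5}.
From clues 1–4: Farrukh → seat 2, Sven → seat 3, Kofi → seat 4, Nikolai → seat 5.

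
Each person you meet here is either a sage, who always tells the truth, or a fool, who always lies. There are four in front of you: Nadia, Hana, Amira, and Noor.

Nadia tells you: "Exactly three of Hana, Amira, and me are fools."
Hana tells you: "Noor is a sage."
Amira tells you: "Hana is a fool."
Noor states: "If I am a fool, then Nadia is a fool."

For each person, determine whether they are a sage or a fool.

Nadia: fool, Hana: sage, Amira: fool, Noor: sage

Consider Nadia. Suppose Nadia is a sage.
Then Nadia's own statement would have to be true, but it can't be — contradiction.
So Nadia is a fool.
With that fixed, Noor's statement is true, so Noor is a sage.
With that fixed, Hana's statement is true, so Hana is a sage.
With that fixed, Amira's statement is false, so Amira is a fool.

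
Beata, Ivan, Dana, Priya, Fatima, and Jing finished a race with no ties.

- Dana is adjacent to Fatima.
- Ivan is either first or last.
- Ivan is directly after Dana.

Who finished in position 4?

With clues 1–2, Ivan is ruled out for place 4.
With clues 1–3, Beata, Dana, Jing, and Priya are ruled out for place 4.
So place 4 is Fatima.

Fatima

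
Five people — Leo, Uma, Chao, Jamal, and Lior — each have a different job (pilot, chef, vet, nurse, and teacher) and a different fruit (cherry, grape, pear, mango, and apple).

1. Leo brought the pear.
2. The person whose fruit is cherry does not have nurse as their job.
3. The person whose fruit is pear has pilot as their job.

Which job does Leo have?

With clues 1–3, chef, nurse, teacher, and vet are impossible for Leo's job.
That leaves pilot.

pilot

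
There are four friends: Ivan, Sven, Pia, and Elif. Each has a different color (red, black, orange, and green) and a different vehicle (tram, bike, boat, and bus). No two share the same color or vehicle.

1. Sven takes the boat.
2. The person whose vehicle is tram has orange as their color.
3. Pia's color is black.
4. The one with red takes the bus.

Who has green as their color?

Sven

With clues 1–3, Pia is impossible for the one with color green.
With clues 1–4, Elif and Ivan are impossible for the one with color green.
That leaves Sven.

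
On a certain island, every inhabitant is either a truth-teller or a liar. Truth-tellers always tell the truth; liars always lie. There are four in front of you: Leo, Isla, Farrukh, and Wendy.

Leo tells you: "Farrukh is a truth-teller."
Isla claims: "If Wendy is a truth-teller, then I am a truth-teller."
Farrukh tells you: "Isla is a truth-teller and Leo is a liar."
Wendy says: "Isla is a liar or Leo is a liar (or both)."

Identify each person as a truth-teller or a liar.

Consider Leo. Suppose Leo is a truth-teller.
Then no assignment of the remaining roles makes every statement match its speaker's type — contradiction.
So Leo is a liar.
With that fixed, Wendy's statement is true, so Wendy is a truth-teller.
Consider Isla. Suppose Isla is a truth-teller.
Then no assignment of the remaining roles makes every statement match its speaker's type — contradiction.
So Isla is a liar.
With that fixed, Farrukh's statement is false, so Farrukh is a liar.

Leo: liar, Isla: liar, Farrukh: liar, Wendy: truth-teller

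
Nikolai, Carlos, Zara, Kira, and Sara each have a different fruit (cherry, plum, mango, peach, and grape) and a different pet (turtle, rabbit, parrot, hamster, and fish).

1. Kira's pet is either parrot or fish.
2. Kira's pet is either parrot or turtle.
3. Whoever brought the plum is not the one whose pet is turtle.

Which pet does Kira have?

Clue 1 rules out hamster, rabbit, and turtle for Kira's pet.
With clues 1–2, fish is impossible for Kira's pet.
That leaves parrot.

parrot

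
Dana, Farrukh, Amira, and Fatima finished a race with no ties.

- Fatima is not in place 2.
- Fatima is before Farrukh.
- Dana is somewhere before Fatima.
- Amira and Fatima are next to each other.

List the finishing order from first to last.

From clue 1: Fatima is in {1,3,4}.
From clues 1–2: Fatima is in {1,3}.
From clues 1–3: Fatima → place 3, Farrukh → place 4.
From clues 1–4: Dana → place 1, Amira → place 2.

Dana, Amira, Fatima, Farrukh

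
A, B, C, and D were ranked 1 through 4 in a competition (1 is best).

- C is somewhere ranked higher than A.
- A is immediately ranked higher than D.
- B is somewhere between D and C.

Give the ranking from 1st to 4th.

From clue 1: A is in {2,3,4}.
From clues 1–2: A is in {2,3}.
From clues 1–3: C → rank 1, B → rank 2, A → rank 3, D → rank 4.

C, B, A, D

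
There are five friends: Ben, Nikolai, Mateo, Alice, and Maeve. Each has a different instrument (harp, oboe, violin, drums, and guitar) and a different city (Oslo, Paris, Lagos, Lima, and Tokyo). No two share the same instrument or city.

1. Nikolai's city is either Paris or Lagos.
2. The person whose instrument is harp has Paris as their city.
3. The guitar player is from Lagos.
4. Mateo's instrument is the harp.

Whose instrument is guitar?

Nikolai

With clues 1–4, Alice, Ben, Maeve, and Mateo are impossible for the one with instrument guitar.
That leaves Nikolai.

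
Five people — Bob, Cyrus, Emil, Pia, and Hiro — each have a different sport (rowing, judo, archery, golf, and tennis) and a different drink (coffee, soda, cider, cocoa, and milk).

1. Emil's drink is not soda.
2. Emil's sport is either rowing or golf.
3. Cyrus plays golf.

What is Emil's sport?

rowing

With clues 1–2, archery, judo, and tennis are impossible for Emil's sport.
With clues 1–3, golf is impossible for Emil's sport.
That leaves rowing.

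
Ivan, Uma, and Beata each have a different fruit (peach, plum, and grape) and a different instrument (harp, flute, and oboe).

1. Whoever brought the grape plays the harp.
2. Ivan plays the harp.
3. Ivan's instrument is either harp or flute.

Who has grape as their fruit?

With clues 1–2, Beata and Uma are impossible for the one with fruit grape.
That leaves Ivan.

Ivan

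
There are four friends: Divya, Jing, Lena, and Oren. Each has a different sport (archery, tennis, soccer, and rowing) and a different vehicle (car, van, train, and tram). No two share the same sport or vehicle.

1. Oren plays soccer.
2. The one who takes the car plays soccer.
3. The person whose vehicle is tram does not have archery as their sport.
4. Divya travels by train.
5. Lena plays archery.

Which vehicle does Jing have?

With clues 1–2, car is impossible for Jing's vehicle.
With clues 1–4, train is impossible for Jing's vehicle.
With clues 1–5, van is impossible for Jing's vehicle.
That leaves tram.

tram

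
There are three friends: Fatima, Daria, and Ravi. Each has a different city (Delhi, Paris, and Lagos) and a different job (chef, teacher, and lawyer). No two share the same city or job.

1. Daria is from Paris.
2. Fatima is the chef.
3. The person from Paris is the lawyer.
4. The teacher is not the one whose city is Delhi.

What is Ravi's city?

Lagos

Clue 1 rules out Paris for Ravi's city.
With clues 1–4, Delhi is impossible for Ravi's city.
That leaves Lagos.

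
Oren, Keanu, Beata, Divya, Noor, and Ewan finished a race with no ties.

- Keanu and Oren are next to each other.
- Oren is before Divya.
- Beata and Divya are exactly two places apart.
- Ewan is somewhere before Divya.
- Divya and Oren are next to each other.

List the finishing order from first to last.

Ewan, Keanu, Oren, Divya, Noor, Beata

From clues 1–2: Divya is in {3,4,5,6}.
From clues 1–3: Oren is in {1,2,3}.
From clues 1–5: Ewan → place 1, Keanu → place 2, Oren → place 3, Divya → place 4, Noor → place 5, Beata → place 6.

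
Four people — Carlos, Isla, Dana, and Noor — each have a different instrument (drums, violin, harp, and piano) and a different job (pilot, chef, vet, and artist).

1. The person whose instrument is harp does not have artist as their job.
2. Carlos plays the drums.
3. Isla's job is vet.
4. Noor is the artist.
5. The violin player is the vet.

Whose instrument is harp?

With clues 1–2, Carlos is impossible for the one with instrument harp.
With clues 1–4, Noor is impossible for the one with instrument harp.
With clues 1–5, Isla is impossible for the one with instrument harp.
That leaves Dana.

Dana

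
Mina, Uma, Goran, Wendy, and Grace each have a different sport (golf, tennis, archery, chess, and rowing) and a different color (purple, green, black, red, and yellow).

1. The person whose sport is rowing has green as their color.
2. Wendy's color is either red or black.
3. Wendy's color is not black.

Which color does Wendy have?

With clues 1–2, green, purple, and yellow are impossible for Wendy's color.
With clues 1–3, black is impossible for Wendy's color.
That leaves red.

red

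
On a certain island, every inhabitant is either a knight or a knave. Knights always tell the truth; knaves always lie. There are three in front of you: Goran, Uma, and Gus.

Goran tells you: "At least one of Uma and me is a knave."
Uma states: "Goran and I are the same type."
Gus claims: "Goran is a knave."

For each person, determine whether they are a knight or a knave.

Goran: knight, Uma: knave, Gus: knave

Consider Goran. Suppose Goran is a knave.
Then Goran's own statement would have to be false, but it can't be — contradiction.
So Goran is a knight.
With that fixed, Gus's statement is false, so Gus is a knave.
Consider Uma. Suppose Uma is a knight.
Then Goran's statement comes out false, contradicting Goran being a knight.
So Uma is a knave.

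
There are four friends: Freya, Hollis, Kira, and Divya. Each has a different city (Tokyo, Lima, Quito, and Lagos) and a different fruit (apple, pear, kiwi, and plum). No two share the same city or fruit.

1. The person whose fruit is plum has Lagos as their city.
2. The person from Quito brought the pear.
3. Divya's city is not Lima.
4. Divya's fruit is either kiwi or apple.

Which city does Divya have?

With clues 1–3, Lima is impossible for Divya's city.
With clues 1–4, Lagos and Quito are impossible for Divya's city.
That leaves Tokyo.

Tokyo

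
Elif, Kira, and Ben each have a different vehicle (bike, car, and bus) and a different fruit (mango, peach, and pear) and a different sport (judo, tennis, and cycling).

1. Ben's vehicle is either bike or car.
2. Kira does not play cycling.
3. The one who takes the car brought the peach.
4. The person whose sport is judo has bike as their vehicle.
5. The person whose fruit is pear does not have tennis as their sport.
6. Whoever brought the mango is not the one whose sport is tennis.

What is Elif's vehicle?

With clues 1–6, bike and car are impossible for Elif's vehicle.
That leaves bus.

bus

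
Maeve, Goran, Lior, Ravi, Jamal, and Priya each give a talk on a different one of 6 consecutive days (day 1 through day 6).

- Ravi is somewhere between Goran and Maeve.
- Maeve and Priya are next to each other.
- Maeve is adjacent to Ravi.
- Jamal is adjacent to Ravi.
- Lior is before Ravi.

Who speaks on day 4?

With clues 1–4, Goran, Lior, and Priya are ruled out for day 4.
With clues 1–5, Jamal and Maeve are ruled out for day 4.
So day 4 is Ravi.

Ravi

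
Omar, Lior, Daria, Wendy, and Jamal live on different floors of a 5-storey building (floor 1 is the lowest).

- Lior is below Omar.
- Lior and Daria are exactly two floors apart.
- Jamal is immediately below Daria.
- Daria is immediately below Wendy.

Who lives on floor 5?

Omar

With clue 1, Lior is ruled out for floor 5.
With clues 1–3, Daria and Jamal are ruled out for floor 5.
With clues 1–4, Wendy is ruled out for floor 5.
So floor 5 is Omar.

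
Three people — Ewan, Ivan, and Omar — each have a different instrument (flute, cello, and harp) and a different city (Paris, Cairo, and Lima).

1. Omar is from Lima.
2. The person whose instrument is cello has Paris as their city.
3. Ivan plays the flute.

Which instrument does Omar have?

With clues 1–2, cello is impossible for Omar's instrument.
With clues 1–3, flute is impossible for Omar's instrument.
That leaves harp.

harp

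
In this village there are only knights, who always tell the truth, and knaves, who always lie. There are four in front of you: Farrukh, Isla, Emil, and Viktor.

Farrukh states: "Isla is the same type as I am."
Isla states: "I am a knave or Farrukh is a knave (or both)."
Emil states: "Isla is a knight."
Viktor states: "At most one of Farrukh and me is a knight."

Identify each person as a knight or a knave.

Consider Farrukh. Suppose Farrukh is a knight.
Then whichever role Isla has, Isla's statement has the wrong truth value — contradiction.
So Farrukh is a knave.
With that fixed, Isla's statement is true, so Isla is a knight.
With that fixed, Emil's statement is true, so Emil is a knight.
With that fixed, Viktor's statement is true, so Viktor is a knight.

Farrukh: knave, Isla: knight, Emil: knight, Viktor: knight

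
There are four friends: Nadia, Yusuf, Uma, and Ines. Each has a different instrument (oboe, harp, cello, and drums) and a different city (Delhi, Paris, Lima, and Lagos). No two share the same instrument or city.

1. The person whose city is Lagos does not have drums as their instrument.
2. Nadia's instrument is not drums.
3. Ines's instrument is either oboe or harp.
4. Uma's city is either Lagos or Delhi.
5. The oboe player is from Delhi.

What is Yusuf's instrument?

With clues 1–5, cello, harp, and oboe are impossible for Yusuf's instrument.
That leaves drums.

drums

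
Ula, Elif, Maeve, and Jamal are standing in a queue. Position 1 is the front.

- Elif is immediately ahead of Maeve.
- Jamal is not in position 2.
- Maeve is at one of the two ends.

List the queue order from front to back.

From clue 1: Elif is in {1,2,3}.
From clues 1–3: Jamal → position 1, Ula → position 2, Elif → position 3, Maeve → position 4.

Jamal, Ula, Elif, Maeve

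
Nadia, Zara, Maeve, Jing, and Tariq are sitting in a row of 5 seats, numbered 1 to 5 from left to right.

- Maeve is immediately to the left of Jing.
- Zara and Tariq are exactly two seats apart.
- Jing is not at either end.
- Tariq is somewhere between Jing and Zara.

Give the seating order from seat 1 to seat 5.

From clue 1: Maeve is in {1,2,3,4}.
From clues 1–2: Nadia is in {2,4}.
From clues 1–3: Maeve → seat 1, Jing → seat 2, Nadia → seat 4.
From clues 1–4: Tariq → seat 3, Zara → seat 5.

Maeve, Jing, Tariq, Nadia, Zara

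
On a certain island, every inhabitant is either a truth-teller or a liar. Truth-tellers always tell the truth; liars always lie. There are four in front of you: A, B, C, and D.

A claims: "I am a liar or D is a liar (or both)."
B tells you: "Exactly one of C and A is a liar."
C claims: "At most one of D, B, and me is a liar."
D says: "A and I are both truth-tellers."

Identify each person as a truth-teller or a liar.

Consider A. Suppose A is a liar.
Then A's own statement would have to be false, but it can't be — contradiction.
So A is a truth-teller.
Consider B. Suppose B is a liar.
Then no assignment of the remaining roles makes every statement match its speaker's type — contradiction.
So B is a truth-teller.
Consider C. Suppose C is a truth-teller.
Then B's statement comes out false, contradicting B being a truth-teller.
So C is a liar.
Consider D. Suppose D is a truth-teller.
Then A's statement comes out false, contradicting A being a truth-teller.
So D is a liar.

A: truth-teller, B: truth-teller, C: liar, D: liar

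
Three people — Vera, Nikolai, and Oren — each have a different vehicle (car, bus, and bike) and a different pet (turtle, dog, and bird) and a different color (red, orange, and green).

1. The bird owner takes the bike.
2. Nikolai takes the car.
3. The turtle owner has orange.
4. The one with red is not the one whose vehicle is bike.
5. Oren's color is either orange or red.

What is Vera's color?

green

With clues 1–5, orange and red are impossible for Vera's color.
That leaves green.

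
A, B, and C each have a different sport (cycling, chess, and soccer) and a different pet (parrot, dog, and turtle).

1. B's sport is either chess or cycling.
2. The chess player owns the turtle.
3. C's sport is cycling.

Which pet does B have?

With clues 1–3, dog and parrot are impossible for B's pet.
That leaves turtle.

turtle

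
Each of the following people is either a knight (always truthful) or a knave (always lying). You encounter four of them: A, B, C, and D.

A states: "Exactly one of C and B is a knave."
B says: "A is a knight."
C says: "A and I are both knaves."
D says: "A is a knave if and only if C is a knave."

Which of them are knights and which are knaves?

Consider A. Suppose A is a knave.
Then whichever role C has, C's statement has the wrong truth value — contradiction.
So A is a knight.
With that fixed, B's statement is true, so B is a knight.
With that fixed, C's statement is false, so C is a knave.
With that fixed, D's statement is false, so D is a knave.

A: knight, B: knight, C: knave, D: knave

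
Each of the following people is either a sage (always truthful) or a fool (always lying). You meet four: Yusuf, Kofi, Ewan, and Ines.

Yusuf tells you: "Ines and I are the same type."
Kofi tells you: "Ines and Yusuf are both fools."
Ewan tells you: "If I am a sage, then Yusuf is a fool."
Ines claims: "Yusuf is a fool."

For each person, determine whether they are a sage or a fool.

Yusuf: fool, Kofi: fool, Ewan: sage, Ines: sage

Consider Yusuf. Suppose Yusuf is a sage.
Then whichever role Ewan has, Ewan's statement has the wrong truth value — contradiction.
So Yusuf is a fool.
With that fixed, Ewan's statement is true, so Ewan is a sage.
With that fixed, Ines's statement is true, so Ines is a sage.
With that fixed, Kofi's statement is false, so Kofi is a fool.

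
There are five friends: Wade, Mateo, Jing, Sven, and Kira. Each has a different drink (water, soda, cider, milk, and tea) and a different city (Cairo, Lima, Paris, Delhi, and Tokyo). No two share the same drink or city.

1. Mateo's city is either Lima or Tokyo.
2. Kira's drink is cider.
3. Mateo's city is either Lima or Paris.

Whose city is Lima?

With clues 1–3, Jing, Kira, Sven, and Wade are impossible for the one with city Lima.
That leaves Mateo.

Mateo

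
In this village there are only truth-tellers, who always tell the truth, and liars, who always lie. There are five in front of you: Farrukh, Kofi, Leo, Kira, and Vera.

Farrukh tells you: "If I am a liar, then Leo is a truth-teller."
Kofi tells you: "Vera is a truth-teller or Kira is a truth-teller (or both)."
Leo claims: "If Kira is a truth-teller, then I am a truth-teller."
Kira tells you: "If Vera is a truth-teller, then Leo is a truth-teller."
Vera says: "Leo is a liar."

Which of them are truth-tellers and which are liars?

Farrukh: truth-teller, Kofi: truth-teller, Leo: truth-teller, Kira: truth-teller, Vera: liar

Consider Farrukh. Suppose Farrukh is a liar.
Then no assignment of the remaining roles makes every statement match its speaker's type — contradiction.
So Farrukh is a truth-teller.
Consider Kofi. Suppose Kofi is a liar.
Then no assignment of the remaining roles makes every statement match its speaker's type — contradiction.
So Kofi is a truth-teller.
Consider Leo. Suppose Leo is a liar.
Then no assignment of the remaining roles makes every statement match its speaker's type — contradiction.
So Leo is a truth-teller.
With that fixed, Kira's statement is true, so Kira is a truth-teller.
With that fixed, Vera's statement is false, so Vera is a liar.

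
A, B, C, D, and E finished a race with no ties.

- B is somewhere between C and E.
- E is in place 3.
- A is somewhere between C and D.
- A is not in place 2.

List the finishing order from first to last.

From clue 1: B is in {2,3,4}.
From clues 1–2: E → place 3.
From clues 1–3: A is in {2,4}.
From clues 1–4: C → place 1, B → place 2, A → place 4, D → place 5.

C, B, E, A, D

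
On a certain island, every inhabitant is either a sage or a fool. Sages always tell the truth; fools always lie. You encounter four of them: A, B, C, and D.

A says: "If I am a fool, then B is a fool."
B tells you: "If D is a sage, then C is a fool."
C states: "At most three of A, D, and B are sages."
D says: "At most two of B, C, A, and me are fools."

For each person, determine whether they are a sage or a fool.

Regardless of anyone's role, C's statement is true, so C is a sage.
Consider A. Suppose A is a fool.
Then no assignment of the remaining roles makes every statement match its speaker's type — contradiction.
So A is a sage.
With that fixed, D's statement is true, so D is a sage.
With that fixed, B's statement is false, so B is a fool.

A: sage, B: fool, C: sage, D: sage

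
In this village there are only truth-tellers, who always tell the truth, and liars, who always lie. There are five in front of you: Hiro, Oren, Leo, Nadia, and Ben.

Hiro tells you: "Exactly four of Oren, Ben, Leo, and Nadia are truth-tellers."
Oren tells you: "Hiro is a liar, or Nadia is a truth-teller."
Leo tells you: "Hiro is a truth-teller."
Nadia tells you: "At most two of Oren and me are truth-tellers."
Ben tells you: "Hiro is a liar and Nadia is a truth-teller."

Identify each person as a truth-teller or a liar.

Regardless of anyone's role, Nadia's statement is true, so Nadia is a truth-teller.
With that fixed, Oren's statement is true, so Oren is a truth-teller.
Consider Hiro. Suppose Hiro is a truth-teller.
Then no assignment of the remaining roles makes every statement match its speaker's type — contradiction.
So Hiro is a liar.
With that fixed, Leo's statement is false, so Leo is a liar.
With that fixed, Ben's statement is true, so Ben is a truth-teller.

Hiro: liar, Oren: truth-teller, Leo: liar, Nadia: truth-teller, Ben: truth-teller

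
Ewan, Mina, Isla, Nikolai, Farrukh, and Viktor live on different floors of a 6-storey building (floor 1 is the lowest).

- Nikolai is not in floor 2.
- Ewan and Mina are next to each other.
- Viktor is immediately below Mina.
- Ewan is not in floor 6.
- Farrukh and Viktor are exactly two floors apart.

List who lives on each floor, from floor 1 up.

From clue 1: Nikolai is in {1,3,4,5,6}.
From clues 1–3: Ewan is in {3,4,5,6}.
From clues 1–4: Ewan is in {3,4,5}.
From clues 1–5: Farrukh → floor 1, Isla → floor 2, Viktor → floor 3, Mina → floor 4, Ewan → floor 5, Nikolai → floor 6.

Farrukh, Isla, Viktor, Mina, Ewan, Nikolai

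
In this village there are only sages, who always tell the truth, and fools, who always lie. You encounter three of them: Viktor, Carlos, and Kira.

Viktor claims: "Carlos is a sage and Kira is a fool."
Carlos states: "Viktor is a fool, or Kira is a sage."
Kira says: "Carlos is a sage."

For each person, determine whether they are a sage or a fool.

Viktor: fool, Carlos: sage, Kira: sage

Consider Viktor. Suppose Viktor is a sage.
Then no assignment of the remaining roles makes every statement match its speaker's type — contradiction.
So Viktor is a fool.
With that fixed, Carlos's statement is true, so Carlos is a sage.
With that fixed, Kira's statement is true, so Kira is a sage.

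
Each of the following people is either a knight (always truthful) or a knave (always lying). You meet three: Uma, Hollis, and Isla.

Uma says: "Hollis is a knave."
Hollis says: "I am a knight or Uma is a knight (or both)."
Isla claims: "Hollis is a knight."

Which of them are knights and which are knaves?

Uma: knave, Hollis: knight, Isla: knight

Consider Uma. Suppose Uma is a knight.
Then no assignment of the remaining roles makes every statement match its speaker's type — contradiction.
So Uma is a knave.
Consider Hollis. Suppose Hollis is a knave.
Then Uma's statement comes out true, contradicting Uma being a knave.
So Hollis is a knight.
With that fixed, Isla's statement is true, so Isla is a knight.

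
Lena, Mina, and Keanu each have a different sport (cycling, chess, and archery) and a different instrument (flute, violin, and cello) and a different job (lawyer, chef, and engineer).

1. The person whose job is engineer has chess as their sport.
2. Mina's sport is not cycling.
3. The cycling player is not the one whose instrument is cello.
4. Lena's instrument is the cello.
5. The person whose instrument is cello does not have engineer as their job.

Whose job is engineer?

Mina

With clues 1–4, Keanu is impossible for the one with job engineer.
With clues 1–5, Lena is impossible for the one with job engineer.
That leaves Mina.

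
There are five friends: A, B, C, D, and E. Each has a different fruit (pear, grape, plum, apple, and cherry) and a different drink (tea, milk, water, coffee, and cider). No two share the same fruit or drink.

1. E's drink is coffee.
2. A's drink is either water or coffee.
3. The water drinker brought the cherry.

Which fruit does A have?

cherry

With clues 1–3, apple, grape, pear, and plum are impossible for A's fruit.
That leaves cherry.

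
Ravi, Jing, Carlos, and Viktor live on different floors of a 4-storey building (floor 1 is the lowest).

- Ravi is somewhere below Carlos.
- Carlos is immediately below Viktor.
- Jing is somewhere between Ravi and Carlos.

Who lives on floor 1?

Ravi

With clue 1, Carlos is ruled out for floor 1.
With clues 1–2, Viktor is ruled out for floor 1.
With clues 1–3, Jing is ruled out for floor 1.
So floor 1 is Ravi.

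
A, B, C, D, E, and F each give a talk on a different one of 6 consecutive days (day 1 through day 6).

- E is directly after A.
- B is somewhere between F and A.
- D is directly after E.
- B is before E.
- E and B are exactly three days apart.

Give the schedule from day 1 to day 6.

F, B, C, A, E, D

From clue 1: A is in {1,2,3,4,5}.
From clues 1–2: B is in {2,3,4,5}.
From clues 1–3: A is in {1,2,3,4}.
From clues 1–4: A is in {3,4}.
From clues 1–5: F → day 1, B → day 2, C → day 3, A → day 4, E → day 5, D → day 6.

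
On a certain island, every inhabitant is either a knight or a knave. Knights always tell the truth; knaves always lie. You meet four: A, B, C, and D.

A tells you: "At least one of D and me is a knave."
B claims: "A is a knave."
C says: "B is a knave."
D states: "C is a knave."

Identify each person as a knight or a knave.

Consider A. Suppose A is a knave.
Then A's own statement would have to be false, but it can't be — contradiction.
So A is a knight.
With that fixed, B's statement is false, so B is a knave.
With that fixed, C's statement is true, so C is a knight.
With that fixed, D's statement is false, so D is a knave.

A: knight, B: knave, C: knight, D: knave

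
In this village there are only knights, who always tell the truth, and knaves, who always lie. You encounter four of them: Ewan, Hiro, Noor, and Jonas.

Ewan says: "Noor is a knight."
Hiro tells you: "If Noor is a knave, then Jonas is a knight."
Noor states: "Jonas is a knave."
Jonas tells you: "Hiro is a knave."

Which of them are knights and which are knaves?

Ewan: knight, Hiro: knight, Noor: knight, Jonas: knave

Consider Ewan. Suppose Ewan is a knave.
Then no assignment of the remaining roles makes every statement match its speaker's type — contradiction.
So Ewan is a knight.
Consider Hiro. Suppose Hiro is a knave.
Then no assignment of the remaining roles makes every statement match its speaker's type — contradiction.
So Hiro is a knight.
With that fixed, Jonas's statement is false, so Jonas is a knave.
With that fixed, Noor's statement is true, so Noor is a knight.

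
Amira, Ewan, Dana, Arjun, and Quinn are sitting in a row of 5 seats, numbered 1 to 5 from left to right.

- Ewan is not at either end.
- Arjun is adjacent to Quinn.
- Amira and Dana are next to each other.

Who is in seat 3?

Ewan

With clues 1–3, Amira, Arjun, Dana, and Quinn are ruled out for seat 3.
So seat 3 is Ewan.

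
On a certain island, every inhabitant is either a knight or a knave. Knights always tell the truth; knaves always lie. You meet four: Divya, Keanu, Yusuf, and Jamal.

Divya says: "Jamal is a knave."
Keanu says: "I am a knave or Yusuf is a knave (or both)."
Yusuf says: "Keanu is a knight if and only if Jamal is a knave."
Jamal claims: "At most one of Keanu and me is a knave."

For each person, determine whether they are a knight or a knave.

Divya: knave, Keanu: knight, Yusuf: knave, Jamal: knight

Consider Divya. Suppose Divya is a knight.
Then no assignment of the remaining roles makes every statement match its speaker's type — contradiction.
So Divya is a knave.
Consider Keanu. Suppose Keanu is a knave.
Then Keanu's own statement would have to be false, but it can't be — contradiction.
So Keanu is a knight.
With that fixed, Jamal's statement is true, so Jamal is a knight.
With that fixed, Yusuf's statement is false, so Yusuf is a knave.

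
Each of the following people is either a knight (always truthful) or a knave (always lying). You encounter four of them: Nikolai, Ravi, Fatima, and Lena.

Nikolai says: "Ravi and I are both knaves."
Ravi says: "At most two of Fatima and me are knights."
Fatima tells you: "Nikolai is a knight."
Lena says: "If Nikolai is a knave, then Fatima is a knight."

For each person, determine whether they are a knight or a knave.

Nikolai: knave, Ravi: knight, Fatima: knave, Lena: knave

Regardless of anyone's role, Ravi's statement is true, so Ravi is a knight.
With that fixed, Nikolai's statement is false, so Nikolai is a knave.
With that fixed, Fatima's statement is false, so Fatima is a knave.
With that fixed, Lena's statement is false, so Lena is a knave.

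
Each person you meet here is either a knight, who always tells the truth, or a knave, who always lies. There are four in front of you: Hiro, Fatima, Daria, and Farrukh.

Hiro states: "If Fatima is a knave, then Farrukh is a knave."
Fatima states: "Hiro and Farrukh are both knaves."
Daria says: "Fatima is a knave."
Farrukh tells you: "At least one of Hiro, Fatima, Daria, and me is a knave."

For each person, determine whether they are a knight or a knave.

Hiro: knave, Fatima: knave, Daria: knight, Farrukh: knight

Consider Hiro. Suppose Hiro is a knight.
Then no assignment of the remaining roles makes every statement match its speaker's type — contradiction.
So Hiro is a knave.
With that fixed, Farrukh's statement is true, so Farrukh is a knight.
With that fixed, Fatima's statement is false, so Fatima is a knave.
With that fixed, Daria's statement is true, so Daria is a knight.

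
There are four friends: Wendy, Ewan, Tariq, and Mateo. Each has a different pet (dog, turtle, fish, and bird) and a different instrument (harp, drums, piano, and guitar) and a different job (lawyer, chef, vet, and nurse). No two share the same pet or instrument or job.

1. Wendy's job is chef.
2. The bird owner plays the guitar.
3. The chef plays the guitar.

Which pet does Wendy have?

bird

With clues 1–3, dog, fish, and turtle are impossible for Wendy's pet.
That leaves bird.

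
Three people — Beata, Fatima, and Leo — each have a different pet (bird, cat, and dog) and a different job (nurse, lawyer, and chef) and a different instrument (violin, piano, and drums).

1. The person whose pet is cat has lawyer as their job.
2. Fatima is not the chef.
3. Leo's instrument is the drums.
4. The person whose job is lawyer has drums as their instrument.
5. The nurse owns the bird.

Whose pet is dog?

With clues 1–4, Leo is impossible for the one with pet dog.
With clues 1–5, Fatima is impossible for the one with pet dog.
That leaves Beata.

Beata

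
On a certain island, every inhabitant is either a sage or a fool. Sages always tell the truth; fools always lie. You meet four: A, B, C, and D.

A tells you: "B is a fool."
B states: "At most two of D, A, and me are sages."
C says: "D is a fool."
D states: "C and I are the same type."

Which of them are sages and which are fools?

Consider A. Suppose A is a sage.
Then no assignment of the remaining roles makes every statement match its speaker's type — contradiction.
So A is a fool.
With that fixed, B's statement is true, so B is a sage.
Consider C. Suppose C is a fool.
Then whichever role D has, D's statement has the wrong truth value — contradiction.
So C is a sage.
Consider D. Suppose D is a sage.
Then C's statement comes out false, contradicting C being a sage.
So D is a fool.

A: fool, B: sage, C: sage, D: fool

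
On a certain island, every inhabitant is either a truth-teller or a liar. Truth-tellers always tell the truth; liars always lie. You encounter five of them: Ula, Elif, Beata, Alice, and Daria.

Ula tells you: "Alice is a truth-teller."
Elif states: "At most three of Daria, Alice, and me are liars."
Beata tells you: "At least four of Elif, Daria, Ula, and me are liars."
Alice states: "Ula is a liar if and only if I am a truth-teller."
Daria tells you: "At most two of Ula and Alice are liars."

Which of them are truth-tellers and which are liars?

Ula: liar, Elif: truth-teller, Beata: liar, Alice: liar, Daria: truth-teller

Regardless of anyone's role, Elif's statement is true, so Elif is a truth-teller.
With that fixed, Beata's statement is false, so Beata is a liar.
With that fixed, Daria's statement is true, so Daria is a truth-teller.
Consider Ula. Suppose Ula is a truth-teller.
Then whichever role Alice has, Alice's statement has the wrong truth value — contradiction.
So Ula is a liar.
Consider Alice. Suppose Alice is a truth-teller.
Then Ula's statement comes out true, contradicting Ula being a liar.
So Alice is a liar.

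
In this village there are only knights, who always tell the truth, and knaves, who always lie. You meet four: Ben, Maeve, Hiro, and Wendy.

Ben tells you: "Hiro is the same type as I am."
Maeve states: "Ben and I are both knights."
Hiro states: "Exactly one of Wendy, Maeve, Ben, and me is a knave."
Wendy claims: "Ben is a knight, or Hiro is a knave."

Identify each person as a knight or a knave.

Ben: knight, Maeve: knave, Hiro: knight, Wendy: knight

Consider Ben. Suppose Ben is a knave.
Then no assignment of the remaining roles makes every statement match its speaker's type — contradiction.
So Ben is a knight.
With that fixed, Wendy's statement is true, so Wendy is a knight.
Consider Maeve. Suppose Maeve is a knight.
Then whichever role Hiro has, Hiro's statement has the wrong truth value — contradiction.
So Maeve is a knave.
Consider Hiro. Suppose Hiro is a knave.
Then Ben's statement comes out false, contradicting Ben being a knight.
So Hiro is a knight.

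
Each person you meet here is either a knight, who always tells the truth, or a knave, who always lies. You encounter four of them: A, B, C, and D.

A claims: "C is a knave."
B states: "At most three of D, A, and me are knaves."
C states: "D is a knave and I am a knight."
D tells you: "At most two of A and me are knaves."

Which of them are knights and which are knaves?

A: knight, B: knight, C: knave, D: knight

Regardless of anyone's role, B's statement is true, so B is a knight.
With that fixed, D's statement is true, so D is a knight.
With that fixed, C's statement is false, so C is a knave.
With that fixed, A's statement is true, so A is a knight.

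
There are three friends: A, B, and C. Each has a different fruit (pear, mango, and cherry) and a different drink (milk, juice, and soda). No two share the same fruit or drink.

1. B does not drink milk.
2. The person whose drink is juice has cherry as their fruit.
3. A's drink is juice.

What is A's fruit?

With clues 1–3, mango and pear are impossible for A's fruit.
That leaves cherry.

cherry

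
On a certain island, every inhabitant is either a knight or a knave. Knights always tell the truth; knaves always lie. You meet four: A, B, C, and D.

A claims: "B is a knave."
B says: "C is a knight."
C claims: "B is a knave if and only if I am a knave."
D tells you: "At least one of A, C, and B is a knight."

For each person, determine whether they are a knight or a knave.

Consider A. Suppose A is a knight.
Then no assignment of the remaining roles makes every statement match its speaker's type — contradiction.
So A is a knave.
Consider B. Suppose B is a knave.
Then A's statement comes out true, contradicting A being a knave.
So B is a knight.
With that fixed, D's statement is true, so D is a knight.
Consider C. Suppose C is a knave.
Then B's statement comes out false, contradicting B being a knight.
So C is a knight.

A: knave, B: knight, C: knight, D: knight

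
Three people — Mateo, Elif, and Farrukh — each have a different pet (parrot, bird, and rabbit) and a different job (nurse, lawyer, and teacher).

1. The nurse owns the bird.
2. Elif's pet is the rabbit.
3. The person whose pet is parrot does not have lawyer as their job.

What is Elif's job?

lawyer

With clues 1–2, nurse is impossible for Elif's job.
With clues 1–3, teacher is impossible for Elif's job.
That leaves lawyer.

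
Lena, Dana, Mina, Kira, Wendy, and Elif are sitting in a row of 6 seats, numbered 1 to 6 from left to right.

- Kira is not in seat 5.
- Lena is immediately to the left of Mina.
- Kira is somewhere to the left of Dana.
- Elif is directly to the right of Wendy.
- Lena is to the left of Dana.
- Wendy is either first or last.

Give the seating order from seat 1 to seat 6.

From clue 1: Kira is in {1,2,3,4,6}.
From clues 1–2: Lena is in {1,2,3,4,5}.
From clues 1–3: Kira is in {1,2,3,4}.
From clues 1–4: Kira is in {1,3}.
From clues 1–5: Dana is in {4,6}.
From clues 1–6: Wendy → seat 1, Elif → seat 2, Kira → seat 3, Lena → seat 4, Mina → seat 5, Dana → seat 6.

Wendy, Elif, Kira, Lena, Mina, Dana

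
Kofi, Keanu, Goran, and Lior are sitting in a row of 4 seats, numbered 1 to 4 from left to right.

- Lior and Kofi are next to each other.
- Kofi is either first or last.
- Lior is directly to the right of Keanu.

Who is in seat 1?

Goran

With clues 1–2, Lior is ruled out for seat 1.
With clues 1–3, Keanu and Kofi are ruled out for seat 1.
So seat 1 is Goran.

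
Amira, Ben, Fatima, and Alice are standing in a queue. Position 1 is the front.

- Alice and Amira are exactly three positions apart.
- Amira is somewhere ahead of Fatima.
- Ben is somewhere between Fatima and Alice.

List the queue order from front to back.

From clue 1: Amira is in {1,4}.
From clues 1–2: Amira → position 1, Alice → position 4.
From clues 1–3: Fatima → position 2, Ben → position 3.

Amira, Fatima, Ben, Alice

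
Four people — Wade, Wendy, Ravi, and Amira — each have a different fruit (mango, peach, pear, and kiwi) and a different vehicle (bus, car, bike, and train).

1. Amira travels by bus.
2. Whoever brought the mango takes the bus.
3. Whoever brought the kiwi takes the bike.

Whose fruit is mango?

With clues 1–2, Ravi, Wade, and Wendy are impossible for the one with fruit mango.
That leaves Amira.

Amira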